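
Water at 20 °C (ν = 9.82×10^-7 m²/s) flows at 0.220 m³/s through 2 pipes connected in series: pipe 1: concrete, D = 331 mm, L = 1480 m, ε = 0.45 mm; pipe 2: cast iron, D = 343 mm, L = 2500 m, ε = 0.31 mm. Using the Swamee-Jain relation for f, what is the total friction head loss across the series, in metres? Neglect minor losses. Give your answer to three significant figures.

Pipe 1: V = 2.557 m/s, Re = 8.62×10^5, ε/D = 0.00136, f = 0.02156, h_1 = f(L/D)V²/2g = 32.12 m
Pipe 2: V = 2.381 m/s, Re = 8.32×10^5, ε/D = 9.04×10^-4, f = 0.01965, h_2 = f(L/D)V²/2g = 41.39 m
Series → Q common, losses add: H = Σh = 73.51 m

H ≈ 73.5 m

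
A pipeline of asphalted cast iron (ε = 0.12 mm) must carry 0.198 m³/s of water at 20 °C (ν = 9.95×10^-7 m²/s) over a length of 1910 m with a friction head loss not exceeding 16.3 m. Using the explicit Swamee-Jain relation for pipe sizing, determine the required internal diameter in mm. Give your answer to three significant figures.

Swamee-Jain (Type III): D = 0.66·[ε^1.25·(LQ²/(gh_f))^4.75 + ν·Q^9.4·(L/(gh_f))^5.2]^0.04
LQ²/(gh_f) = 0.4683; L/(gh_f) = 11.94
Term 1 = ε^1.25·(…)^4.75 = 3.42×10^-7; Term 2 = ν·Q^9.4·(…)^5.2 = 9.72×10^-8
D = 0.66·(3.42×10^-7 + 9.72×10^-8)^0.04 = 0.3675 m = 367 mm
Check: V = 1.87 m/s, Re = 6.89×10^5, f = 0.01627, h_f = 15.0 m ≈ 16.3 m ✓

D ≈ 367 mm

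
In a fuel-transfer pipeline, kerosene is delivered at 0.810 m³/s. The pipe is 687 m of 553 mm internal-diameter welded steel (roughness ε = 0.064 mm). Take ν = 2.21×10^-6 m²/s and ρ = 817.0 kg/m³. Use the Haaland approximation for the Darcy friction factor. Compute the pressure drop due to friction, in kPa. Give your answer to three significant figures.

Δp ≈ 79.3 kPa

V = 4Q/(πD²) = 4·0.810/(π·0.553²) = 3.372 m/s
Re = VD/ν = 3.372·0.553/2.21×10^-6 = 8.44×10^5 → turbulent
ε/D = 0.064/553 = 1.16×10^-4
Haaland: f = 0.01373
h_f = f(L/D)V²/(2g) = 0.01373·(687/0.553)·3.372²/(2·9.81) = 9.890 m
Δp = ρg·h_f = 817.0·9.81·9.890 = 79.27 kPa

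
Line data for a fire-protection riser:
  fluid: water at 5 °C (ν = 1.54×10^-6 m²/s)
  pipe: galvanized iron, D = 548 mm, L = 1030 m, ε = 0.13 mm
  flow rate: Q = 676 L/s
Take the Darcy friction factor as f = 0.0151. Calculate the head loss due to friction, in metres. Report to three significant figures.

V = 4Q/(πD²) = 4·0.676/(π·0.548²) = 2.866 m/s
h_f = f(L/D)V²/(2g) = 0.01510·(1030/0.548)·2.866²/(2·9.81) = 11.88 m

h_f ≈ 11.9 m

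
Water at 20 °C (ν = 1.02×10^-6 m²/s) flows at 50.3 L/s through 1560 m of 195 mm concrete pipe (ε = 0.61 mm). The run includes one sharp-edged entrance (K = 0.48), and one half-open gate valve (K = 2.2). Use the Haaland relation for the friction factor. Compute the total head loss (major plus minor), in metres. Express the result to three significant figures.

V = 4Q/(πD²) = 1.684 m/s; V²/2g = 0.1446 m
Re = 3.22×10^5, ε/D = 0.00313 → f = 0.02690 (Haaland)
Major: h_f = f(L/D)·V²/2g = 0.02690·8000·0.1446 = 31.11 m
Minor: ΣK = 2.68; h_m = ΣK·V²/2g = 0.3875 m
Total H_L = 31.11 + 0.3875 = 31.50 m

H_L ≈ 31.5 m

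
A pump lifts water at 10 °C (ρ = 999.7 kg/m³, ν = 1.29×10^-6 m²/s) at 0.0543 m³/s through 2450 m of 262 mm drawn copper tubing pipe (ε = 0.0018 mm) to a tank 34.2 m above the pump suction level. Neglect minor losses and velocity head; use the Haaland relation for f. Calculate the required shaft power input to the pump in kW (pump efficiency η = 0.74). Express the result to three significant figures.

P_shaft ≈ 30.0 kW

V = 4Q/(πD²) = 1.007 m/s; Re = 2.05×10^5; ε/D = 6.87×10^-6; f = 0.01547
h_f = f(L/D)V²/2g = 7.480 m
Total head H = z + h_f = 34.2 + 7.480 = 41.68 m
P_hyd = ρgQH = 999.7·9.81·0.0543·41.68 = 22.20 kW
P_shaft = P_hyd/η = 22.20/0.74 = 29.99 kW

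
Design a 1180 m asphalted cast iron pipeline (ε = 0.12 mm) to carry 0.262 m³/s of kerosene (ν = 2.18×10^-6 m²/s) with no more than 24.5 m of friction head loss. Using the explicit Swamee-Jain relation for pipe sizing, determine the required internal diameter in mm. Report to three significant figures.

Swamee-Jain (Type III): D = 0.66·[ε^1.25·(LQ²/(gh_f))^4.75 + ν·Q^9.4·(L/(gh_f))^5.2]^0.04
LQ²/(gh_f) = 0.3370; L/(gh_f) = 4.910
Term 1 = ε^1.25·(…)^4.75 = 7.17×10^-8; Term 2 = ν·Q^9.4·(…)^5.2 = 2.91×10^-8
D = 0.66·(7.17×10^-8 + 2.91×10^-8)^0.04 = 0.3465 m = 346 mm
Check: V = 2.78 m/s, Re = 4.42×10^5, f = 0.01687, h_f = 22.6 m ≈ 24.5 m ✓

D ≈ 346 mm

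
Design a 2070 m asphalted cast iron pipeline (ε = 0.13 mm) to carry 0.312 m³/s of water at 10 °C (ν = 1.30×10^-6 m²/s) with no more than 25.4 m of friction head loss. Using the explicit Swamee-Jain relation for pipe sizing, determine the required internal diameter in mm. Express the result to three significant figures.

Swamee-Jain (Type III): D = 0.66·[ε^1.25·(LQ²/(gh_f))^4.75 + ν·Q^9.4·(L/(gh_f))^5.2]^0.04
LQ²/(gh_f) = 0.8087; L/(gh_f) = 8.307
Term 1 = ε^1.25·(…)^4.75 = 5.06×10^-6; Term 2 = ν·Q^9.4·(…)^5.2 = 1.38×10^-6
D = 0.66·(5.06×10^-6 + 1.38×10^-6)^0.04 = 0.4092 m = 409 mm
Check: V = 2.37 m/s, Re = 7.47×10^5, f = 0.01613, h_f = 23.4 m ≈ 25.4 m ✓

D ≈ 409 mm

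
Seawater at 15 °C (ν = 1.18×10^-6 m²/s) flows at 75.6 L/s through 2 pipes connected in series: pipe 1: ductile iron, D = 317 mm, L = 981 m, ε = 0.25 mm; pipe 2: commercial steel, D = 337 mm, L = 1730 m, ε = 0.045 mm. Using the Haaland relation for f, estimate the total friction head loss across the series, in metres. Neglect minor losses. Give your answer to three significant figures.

H ≈ 5.86 m

Pipe 1: V = 0.9579 m/s, Re = 2.57×10^5, ε/D = 7.89×10^-4, f = 0.01973, h_1 = f(L/D)V²/2g = 2.856 m
Pipe 2: V = 0.8476 m/s, Re = 2.42×10^5, ε/D = 1.34×10^-4, f = 0.01597, h_2 = f(L/D)V²/2g = 3.003 m
Series → Q common, losses add: H = Σh = 5.858 m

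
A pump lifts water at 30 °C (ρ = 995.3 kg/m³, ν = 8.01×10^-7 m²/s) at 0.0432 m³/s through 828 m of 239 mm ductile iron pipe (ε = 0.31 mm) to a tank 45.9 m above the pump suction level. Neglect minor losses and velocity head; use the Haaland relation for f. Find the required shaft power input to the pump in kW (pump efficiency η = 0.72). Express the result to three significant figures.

V = 4Q/(πD²) = 0.9629 m/s; Re = 2.87×10^5; ε/D = 0.00130; f = 0.02172
h_f = f(L/D)V²/2g = 3.557 m
Total head H = z + h_f = 45.9 + 3.557 = 49.46 m
P_hyd = ρgQH = 995.3·9.81·0.0432·49.46 = 20.86 kW
P_shaft = P_hyd/η = 20.86/0.72 = 28.97 kW

P_shaft ≈ 29.0 kW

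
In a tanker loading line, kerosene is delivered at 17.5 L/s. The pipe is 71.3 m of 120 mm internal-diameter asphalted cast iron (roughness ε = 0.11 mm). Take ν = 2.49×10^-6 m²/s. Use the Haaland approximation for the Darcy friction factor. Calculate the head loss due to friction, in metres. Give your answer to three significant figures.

h_f ≈ 1.62 m

V = 4Q/(πD²) = 4·0.0175/(π·0.120²) = 1.547 m/s
Re = VD/ν = 1.547·0.120/2.49×10^-6 = 7.46×10^4 → turbulent
ε/D = 0.11/120 = 9.17×10^-4
Haaland: f = 0.02234
h_f = f(L/D)V²/(2g) = 0.02234·(71.3/0.120)·1.547²/(2·9.81) = 1.620 m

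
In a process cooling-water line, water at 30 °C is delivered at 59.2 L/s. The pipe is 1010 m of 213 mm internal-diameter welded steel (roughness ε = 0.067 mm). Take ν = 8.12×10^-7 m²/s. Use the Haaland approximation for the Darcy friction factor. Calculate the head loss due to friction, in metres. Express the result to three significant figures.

h_f ≈ 11.0 m

V = 4Q/(πD²) = 4·0.0592/(π·0.213²) = 1.661 m/s
Re = VD/ν = 1.661·0.213/8.12×10^-7 = 4.36×10^5 → turbulent
ε/D = 0.067/213 = 3.15×10^-4
Haaland: f = 0.01642
h_f = f(L/D)V²/(2g) = 0.01642·(1010/0.213)·1.661²/(2·9.81) = 10.95 m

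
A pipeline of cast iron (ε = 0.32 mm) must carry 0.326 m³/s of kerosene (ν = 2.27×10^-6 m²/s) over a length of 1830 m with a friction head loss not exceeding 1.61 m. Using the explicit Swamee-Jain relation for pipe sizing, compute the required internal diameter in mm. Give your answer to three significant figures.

Swamee-Jain (Type III): D = 0.66·[ε^1.25·(LQ²/(gh_f))^4.75 + ν·Q^9.4·(L/(gh_f))^5.2]^0.04
LQ²/(gh_f) = 12.31; L/(gh_f) = 115.9
Term 1 = ε^1.25·(…)^4.75 = 6.47; Term 2 = ν·Q^9.4·(…)^5.2 = 3.26
D = 0.66·(6.47 + 3.26)^0.04 = 0.7229 m = 723 mm
Check: V = 0.794 m/s, Re = 2.53×10^5, f = 0.01824, h_f = 1.48 m ≈ 1.61 m ✓

D ≈ 723 mm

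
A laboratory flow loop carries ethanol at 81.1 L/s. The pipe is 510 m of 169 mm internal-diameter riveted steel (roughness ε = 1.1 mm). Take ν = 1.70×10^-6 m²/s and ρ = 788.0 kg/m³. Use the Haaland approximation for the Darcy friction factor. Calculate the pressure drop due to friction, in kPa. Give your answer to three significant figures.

Δp ≈ 516 kPa

V = 4Q/(πD²) = 4·0.0811/(π·0.169²) = 3.615 m/s
Re = VD/ν = 3.615·0.169/1.70×10^-6 = 3.59×10^5 → turbulent
ε/D = 1.1/169 = 0.00651
Haaland: f = 0.03322
h_f = f(L/D)V²/(2g) = 0.03322·(510/0.169)·3.615²/(2·9.81) = 66.78 m
Δp = ρg·h_f = 788.0·9.81·66.78 = 516.2 kPa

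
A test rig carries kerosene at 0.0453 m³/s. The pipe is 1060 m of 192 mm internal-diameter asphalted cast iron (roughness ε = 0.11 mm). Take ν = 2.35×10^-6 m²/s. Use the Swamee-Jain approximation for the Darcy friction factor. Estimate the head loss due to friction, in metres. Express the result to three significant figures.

h_f ≈ 13.9 m

V = 4Q/(πD²) = 4·0.0453/(π·0.192²) = 1.565 m/s
Re = VD/ν = 1.565·0.192/2.35×10^-6 = 1.28×10^5 → turbulent
ε/D = 0.11/192 = 5.73×10^-4
Swamee-Jain: f = 0.02015
h_f = f(L/D)V²/(2g) = 0.02015·(1060/0.192)·1.565²/(2·9.81) = 13.88 m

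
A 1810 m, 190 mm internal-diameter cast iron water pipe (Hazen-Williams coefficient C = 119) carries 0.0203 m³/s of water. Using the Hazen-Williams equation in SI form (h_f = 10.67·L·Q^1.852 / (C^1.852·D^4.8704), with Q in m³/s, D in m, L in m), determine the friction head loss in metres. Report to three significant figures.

h_f = 10.67·1810·0.0203^1.852 / (119^1.852·0.190^4.8704) = 6.610 m

h_f ≈ 6.61 m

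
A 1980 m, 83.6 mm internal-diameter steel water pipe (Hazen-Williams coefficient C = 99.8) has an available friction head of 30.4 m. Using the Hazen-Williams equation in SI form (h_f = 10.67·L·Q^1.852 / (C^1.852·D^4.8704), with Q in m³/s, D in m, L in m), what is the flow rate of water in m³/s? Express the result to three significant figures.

Q ≈ 0.00427 m³/s

Rearranging: Q = [h_f·C^1.852·D^4.8704 / (10.67·L)]^(1/1.852)
Q = [30.4·99.8^1.852·0.0836^4.8704 / (10.67·1980)]^0.540 = 0.004268 m³/s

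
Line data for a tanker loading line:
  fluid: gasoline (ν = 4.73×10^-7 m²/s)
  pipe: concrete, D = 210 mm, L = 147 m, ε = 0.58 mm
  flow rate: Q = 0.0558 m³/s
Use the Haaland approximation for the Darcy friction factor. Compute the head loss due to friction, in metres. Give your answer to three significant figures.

h_f ≈ 2.39 m

V = 4Q/(πD²) = 4·0.0558/(π·0.210²) = 1.611 m/s
Re = VD/ν = 1.611·0.210/4.73×10^-7 = 7.15×10^5 → turbulent
ε/D = 0.58/210 = 0.00276
Haaland: f = 0.02580
h_f = f(L/D)V²/(2g) = 0.02580·(147/0.210)·1.611²/(2·9.81) = 2.389 m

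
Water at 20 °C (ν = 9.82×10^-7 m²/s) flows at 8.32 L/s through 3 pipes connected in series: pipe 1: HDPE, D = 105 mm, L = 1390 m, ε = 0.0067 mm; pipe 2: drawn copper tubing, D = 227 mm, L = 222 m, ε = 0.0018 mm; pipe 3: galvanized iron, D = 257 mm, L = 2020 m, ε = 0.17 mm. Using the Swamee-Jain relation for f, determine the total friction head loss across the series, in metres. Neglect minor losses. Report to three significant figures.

H ≈ 11.6 m

Pipe 1: V = 0.9608 m/s, Re = 1.03×10^5, ε/D = 6.38×10^-5, f = 0.01815, h_1 = f(L/D)V²/2g = 11.31 m
Pipe 2: V = 0.2056 m/s, Re = 4.75×10^4, ε/D = 7.93×10^-6, f = 0.02103, h_2 = f(L/D)V²/2g = 0.04431 m
Pipe 3: V = 0.1604 m/s, Re = 4.20×10^4, ε/D = 6.61×10^-4, f = 0.02381, h_3 = f(L/D)V²/2g = 0.2454 m
Series → Q common, losses add: H = Σh = 11.60 m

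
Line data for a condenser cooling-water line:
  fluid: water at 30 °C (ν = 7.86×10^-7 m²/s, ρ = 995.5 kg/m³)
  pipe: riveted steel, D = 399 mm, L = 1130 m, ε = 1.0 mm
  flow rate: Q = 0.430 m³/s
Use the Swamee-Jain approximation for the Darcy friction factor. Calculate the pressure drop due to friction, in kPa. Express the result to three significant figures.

V = 4Q/(πD²) = 4·0.430/(π·0.399²) = 3.439 m/s
Re = VD/ν = 3.439·0.399/7.86×10^-7 = 1.75×10^6 → turbulent
ε/D = 1.0/399 = 0.00251
Swamee-Jain: f = 0.02503
h_f = f(L/D)V²/(2g) = 0.02503·(1130/0.399)·3.439²/(2·9.81) = 42.73 m
Δp = ρg·h_f = 995.5·9.81·42.73 = 417.3 kPa

Δp ≈ 417 kPa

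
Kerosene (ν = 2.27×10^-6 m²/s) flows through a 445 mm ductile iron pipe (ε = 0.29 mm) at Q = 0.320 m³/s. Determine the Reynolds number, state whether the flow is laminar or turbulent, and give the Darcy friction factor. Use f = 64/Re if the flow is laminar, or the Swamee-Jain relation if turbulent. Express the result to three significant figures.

Re ≈ 4.03×10^5; turbulent; f ≈ 0.0188

V = 4Q/(πD²) = 2.058 m/s
Re = VD/ν = 2.058·0.445/2.27×10^-6 = 4.03×10^5
Re > 4000 → turbulent; ε/D = 6.52×10^-4
Swamee-Jain: f = 0.01884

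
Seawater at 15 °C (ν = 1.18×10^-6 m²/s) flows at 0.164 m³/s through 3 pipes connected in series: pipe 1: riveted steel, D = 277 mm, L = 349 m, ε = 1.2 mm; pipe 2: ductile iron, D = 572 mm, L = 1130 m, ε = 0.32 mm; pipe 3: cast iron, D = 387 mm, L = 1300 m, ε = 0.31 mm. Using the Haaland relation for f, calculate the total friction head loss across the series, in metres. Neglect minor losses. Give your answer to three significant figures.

H ≈ 21.1 m

Pipe 1: V = 2.721 m/s, Re = 6.39×10^5, ε/D = 0.00433, f = 0.02930, h_1 = f(L/D)V²/2g = 13.93 m
Pipe 2: V = 0.6382 m/s, Re = 3.09×10^5, ε/D = 5.59×10^-4, f = 0.01838, h_2 = f(L/D)V²/2g = 0.7536 m
Pipe 3: V = 1.394 m/s, Re = 4.57×10^5, ε/D = 8.01×10^-4, f = 0.01932, h_3 = f(L/D)V²/2g = 6.429 m
Series → Q common, losses add: H = Σh = 21.12 m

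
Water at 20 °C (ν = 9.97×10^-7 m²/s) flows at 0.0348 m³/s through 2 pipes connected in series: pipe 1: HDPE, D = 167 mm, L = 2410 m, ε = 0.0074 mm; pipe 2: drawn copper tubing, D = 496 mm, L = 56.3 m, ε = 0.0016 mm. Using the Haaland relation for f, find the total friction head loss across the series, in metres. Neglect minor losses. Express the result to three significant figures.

H ≈ 27.9 m

Pipe 1: V = 1.589 m/s, Re = 2.66×10^5, ε/D = 4.43×10^-5, f = 0.01503, h_1 = f(L/D)V²/2g = 27.90 m
Pipe 2: V = 0.1801 m/s, Re = 8.96×10^4, ε/D = 3.23×10^-6, f = 0.01825, h_2 = f(L/D)V²/2g = 0.003425 m
Series → Q common, losses add: H = Σh = 27.90 m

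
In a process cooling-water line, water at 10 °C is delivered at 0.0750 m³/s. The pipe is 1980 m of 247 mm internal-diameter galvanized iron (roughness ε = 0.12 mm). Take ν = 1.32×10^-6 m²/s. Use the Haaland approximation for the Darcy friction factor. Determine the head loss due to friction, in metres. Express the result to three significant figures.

h_f ≈ 18.0 m

V = 4Q/(πD²) = 4·0.0750/(π·0.247²) = 1.565 m/s
Re = VD/ν = 1.565·0.247/1.32×10^-6 = 2.93×10^5 → turbulent
ε/D = 0.12/247 = 4.86×10^-4
Haaland: f = 0.01802
h_f = f(L/D)V²/(2g) = 0.01802·(1980/0.247)·1.565²/(2·9.81) = 18.04 m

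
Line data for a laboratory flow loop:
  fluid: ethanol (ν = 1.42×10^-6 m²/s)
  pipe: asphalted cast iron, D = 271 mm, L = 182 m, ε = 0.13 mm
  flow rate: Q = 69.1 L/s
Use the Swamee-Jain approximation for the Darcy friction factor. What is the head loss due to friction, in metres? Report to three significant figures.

V = 4Q/(πD²) = 4·0.0691/(π·0.271²) = 1.198 m/s
Re = VD/ν = 1.198·0.271/1.42×10^-6 = 2.29×10^5 → turbulent
ε/D = 0.13/271 = 4.80×10^-4
Swamee-Jain: f = 0.01860
h_f = f(L/D)V²/(2g) = 0.01860·(182/0.271)·1.198²/(2·9.81) = 0.9139 m

h_f ≈ 0.914 m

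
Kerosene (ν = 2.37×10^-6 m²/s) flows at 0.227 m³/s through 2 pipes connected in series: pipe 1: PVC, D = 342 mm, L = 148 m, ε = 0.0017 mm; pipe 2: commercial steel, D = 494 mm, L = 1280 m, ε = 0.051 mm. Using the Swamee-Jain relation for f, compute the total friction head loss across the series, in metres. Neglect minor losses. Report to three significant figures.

Pipe 1: V = 2.471 m/s, Re = 3.57×10^5, ε/D = 4.97×10^-6, f = 0.01398, h_1 = f(L/D)V²/2g = 1.883 m
Pipe 2: V = 1.184 m/s, Re = 2.47×10^5, ε/D = 1.03×10^-4, f = 0.01590, h_2 = f(L/D)V²/2g = 2.946 m
Series → Q common, losses add: H = Σh = 4.829 m

H ≈ 4.83 m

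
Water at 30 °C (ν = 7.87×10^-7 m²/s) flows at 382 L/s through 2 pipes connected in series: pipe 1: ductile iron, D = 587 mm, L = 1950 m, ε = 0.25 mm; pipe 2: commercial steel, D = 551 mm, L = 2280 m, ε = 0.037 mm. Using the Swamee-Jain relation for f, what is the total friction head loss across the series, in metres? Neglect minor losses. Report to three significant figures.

Pipe 1: V = 1.412 m/s, Re = 1.05×10^6, ε/D = 4.26×10^-4, f = 0.01675, h_1 = f(L/D)V²/2g = 5.650 m
Pipe 2: V = 1.602 m/s, Re = 1.12×10^6, ε/D = 6.72×10^-5, f = 0.01285, h_2 = f(L/D)V²/2g = 6.953 m
Series → Q common, losses add: H = Σh = 12.60 m

H ≈ 12.6 m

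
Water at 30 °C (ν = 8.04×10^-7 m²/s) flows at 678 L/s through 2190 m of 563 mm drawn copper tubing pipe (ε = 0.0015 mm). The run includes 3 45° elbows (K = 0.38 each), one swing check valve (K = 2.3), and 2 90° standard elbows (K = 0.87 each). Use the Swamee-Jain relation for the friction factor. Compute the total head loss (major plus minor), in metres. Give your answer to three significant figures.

H_L ≈ 17.5 m

V = 4Q/(πD²) = 2.723 m/s; V²/2g = 0.3780 m
Re = 1.91×10^6, ε/D = 2.66×10^-6 → f = 0.01054 (Swamee-Jain)
Major: h_f = f(L/D)·V²/2g = 0.01054·3890·0.3780 = 15.50 m
Minor: ΣK = 5.18; h_m = ΣK·V²/2g = 1.958 m
Total H_L = 15.50 + 1.958 = 17.46 m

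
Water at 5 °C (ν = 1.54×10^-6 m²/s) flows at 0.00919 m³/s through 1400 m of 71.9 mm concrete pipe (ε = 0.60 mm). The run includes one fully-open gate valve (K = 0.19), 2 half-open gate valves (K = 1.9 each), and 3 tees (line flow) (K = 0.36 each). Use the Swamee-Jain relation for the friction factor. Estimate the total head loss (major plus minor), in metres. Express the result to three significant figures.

V = 4Q/(πD²) = 2.263 m/s; V²/2g = 0.2611 m
Re = 1.06×10^5, ε/D = 0.00834 → f = 0.03657 (Swamee-Jain)
Major: h_f = f(L/D)·V²/2g = 0.03657·19471·0.2611 = 185.9 m
Minor: ΣK = 5.07; h_m = ΣK·V²/2g = 1.324 m
Total H_L = 185.9 + 1.324 = 187.2 m

H_L ≈ 187 m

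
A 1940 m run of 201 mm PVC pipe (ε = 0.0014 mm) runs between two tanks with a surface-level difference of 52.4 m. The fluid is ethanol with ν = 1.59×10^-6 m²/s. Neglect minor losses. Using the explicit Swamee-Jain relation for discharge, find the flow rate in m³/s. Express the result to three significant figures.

Q ≈ 0.0870 m³/s

Swamee-Jain (Type II): Q = -0.965·√(gD⁵h_f/L)·ln[ε/(3.7D) + √(3.17ν²L/(gD³h_f))]
√(gD⁵h_f/L) = √(9.81·0.201⁵·52.4/1940) = 0.009324
ε/(3.7D) = 1.88×10^-6; √(3.17ν²L/(gD³h_f)) = 6.10×10^-5
Q = -0.965·0.009324·ln(6.291×10^-5) = 0.08704 m³/s
Check: V = 2.74 m/s, Re = 3.47×10^5, f = 0.01408, h_f = 52.1 m ≈ 52.4 m ✓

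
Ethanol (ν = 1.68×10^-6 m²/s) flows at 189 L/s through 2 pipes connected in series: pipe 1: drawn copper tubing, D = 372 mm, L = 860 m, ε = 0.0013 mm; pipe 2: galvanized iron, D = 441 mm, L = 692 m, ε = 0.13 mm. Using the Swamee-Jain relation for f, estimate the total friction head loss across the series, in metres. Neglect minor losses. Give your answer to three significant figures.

H ≈ 6.98 m

Pipe 1: V = 1.739 m/s, Re = 3.85×10^5, ε/D = 3.49×10^-6, f = 0.01377, h_1 = f(L/D)V²/2g = 4.907 m
Pipe 2: V = 1.237 m/s, Re = 3.25×10^5, ε/D = 2.95×10^-4, f = 0.01690, h_2 = f(L/D)V²/2g = 2.070 m
Series → Q common, losses add: H = Σh = 6.977 m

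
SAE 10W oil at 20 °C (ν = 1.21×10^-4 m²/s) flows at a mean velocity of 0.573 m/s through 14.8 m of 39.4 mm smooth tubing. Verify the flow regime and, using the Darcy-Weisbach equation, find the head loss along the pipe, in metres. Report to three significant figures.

Re = VD/ν = 0.573·0.03940/1.21×10^-4 = 187 → laminar (Re < 2300)
f = 64/Re = 0.3430
h_f = f(L/D)V²/(2g) = 0.3430·(14.8/0.03940)·0.573²/(2·9.81) = 2.156 m

h_f ≈ 2.16 m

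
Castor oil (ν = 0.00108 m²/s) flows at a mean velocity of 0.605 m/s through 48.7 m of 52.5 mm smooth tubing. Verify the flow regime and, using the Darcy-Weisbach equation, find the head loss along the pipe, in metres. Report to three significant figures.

h_f ≈ 37.7 m

Re = VD/ν = 0.605·0.05250/0.00108 = 29.4 → laminar (Re < 2300)
f = 64/Re = 2.176
h_f = f(L/D)V²/(2g) = 2.176·(48.7/0.05250)·0.605²/(2·9.81) = 37.66 m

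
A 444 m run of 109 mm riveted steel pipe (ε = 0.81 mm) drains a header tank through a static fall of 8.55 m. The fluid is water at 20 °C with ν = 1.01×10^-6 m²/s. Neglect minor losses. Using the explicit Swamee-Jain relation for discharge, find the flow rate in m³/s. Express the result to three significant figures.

Swamee-Jain (Type II): Q = -0.965·√(gD⁵h_f/L)·ln[ε/(3.7D) + √(3.17ν²L/(gD³h_f))]
√(gD⁵h_f/L) = √(9.81·0.109⁵·8.55/444) = 0.001705
ε/(3.7D) = 0.00201; √(3.17ν²L/(gD³h_f)) = 1.15×10^-4
Q = -0.965·0.001705·ln(0.002123) = 0.01013 m³/s
Check: V = 1.09 m/s, Re = 1.17×10^5, f = 0.03522, h_f = 8.61 m ≈ 8.55 m ✓

Q ≈ 0.0101 m³/s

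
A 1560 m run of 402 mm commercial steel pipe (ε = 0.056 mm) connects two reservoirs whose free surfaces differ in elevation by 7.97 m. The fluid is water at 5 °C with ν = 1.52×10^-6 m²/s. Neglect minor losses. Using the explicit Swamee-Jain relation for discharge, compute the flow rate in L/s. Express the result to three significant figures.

Q ≈ 207 L/s

Swamee-Jain (Type II): Q = -0.965·√(gD⁵h_f/L)·ln[ε/(3.7D) + √(3.17ν²L/(gD³h_f))]
√(gD⁵h_f/L) = √(9.81·0.402⁵·7.97/1560) = 0.02294
ε/(3.7D) = 3.76×10^-5; √(3.17ν²L/(gD³h_f)) = 4.74×10^-5
Q = -0.965·0.02294·ln(8.508×10^-5) = 0.2075 m³/s
Check: V = 1.63 m/s, Re = 4.32×10^5, f = 0.01514, h_f = 8.00 m ≈ 7.97 m ✓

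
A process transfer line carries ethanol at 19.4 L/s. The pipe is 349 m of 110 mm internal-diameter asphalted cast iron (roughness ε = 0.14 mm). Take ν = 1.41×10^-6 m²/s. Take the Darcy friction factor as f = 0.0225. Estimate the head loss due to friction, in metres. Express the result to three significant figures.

V = 4Q/(πD²) = 4·0.0194/(π·0.110²) = 2.041 m/s
h_f = f(L/D)V²/(2g) = 0.02250·(349/0.110)·2.041²/(2·9.81) = 15.16 m

h_f ≈ 15.2 m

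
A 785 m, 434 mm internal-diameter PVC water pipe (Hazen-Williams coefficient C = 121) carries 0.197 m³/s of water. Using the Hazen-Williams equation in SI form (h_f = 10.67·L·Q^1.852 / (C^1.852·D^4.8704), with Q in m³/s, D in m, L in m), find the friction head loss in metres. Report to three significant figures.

h_f ≈ 3.35 m

h_f = 10.67·785·0.197^1.852 / (121^1.852·0.434^4.8704) = 3.347 m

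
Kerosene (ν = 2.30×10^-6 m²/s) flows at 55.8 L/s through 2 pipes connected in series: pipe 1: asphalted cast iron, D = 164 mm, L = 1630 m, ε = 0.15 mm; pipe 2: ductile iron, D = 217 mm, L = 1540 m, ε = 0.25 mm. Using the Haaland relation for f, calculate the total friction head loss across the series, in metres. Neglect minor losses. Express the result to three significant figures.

H ≈ 91.0 m

Pipe 1: V = 2.642 m/s, Re = 1.88×10^5, ε/D = 9.15×10^-4, f = 0.02064, h_1 = f(L/D)V²/2g = 72.95 m
Pipe 2: V = 1.509 m/s, Re = 1.42×10^5, ε/D = 0.00115, f = 0.02191, h_2 = f(L/D)V²/2g = 18.04 m
Series → Q common, losses add: H = Σh = 90.99 m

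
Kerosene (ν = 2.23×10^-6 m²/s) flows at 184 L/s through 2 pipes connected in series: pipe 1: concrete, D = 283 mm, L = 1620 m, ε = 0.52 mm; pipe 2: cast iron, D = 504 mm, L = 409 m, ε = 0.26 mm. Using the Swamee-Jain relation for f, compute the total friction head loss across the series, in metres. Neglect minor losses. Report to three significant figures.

H ≈ 59.5 m

Pipe 1: V = 2.925 m/s, Re = 3.71×10^5, ε/D = 0.00184, f = 0.02356, h_1 = f(L/D)V²/2g = 58.81 m
Pipe 2: V = 0.9223 m/s, Re = 2.08×10^5, ε/D = 5.16×10^-4, f = 0.01895, h_2 = f(L/D)V²/2g = 0.6666 m
Series → Q common, losses add: H = Σh = 59.47 m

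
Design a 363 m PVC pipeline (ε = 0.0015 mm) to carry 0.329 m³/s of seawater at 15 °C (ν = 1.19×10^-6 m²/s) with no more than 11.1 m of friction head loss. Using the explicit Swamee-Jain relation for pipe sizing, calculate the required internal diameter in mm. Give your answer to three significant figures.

Swamee-Jain (Type III): D = 0.66·[ε^1.25·(LQ²/(gh_f))^4.75 + ν·Q^9.4·(L/(gh_f))^5.2]^0.04
LQ²/(gh_f) = 0.3608; L/(gh_f) = 3.334
Term 1 = ε^1.25·(…)^4.75 = 4.14×10^-10; Term 2 = ν·Q^9.4·(…)^5.2 = 1.80×10^-8
D = 0.66·(4.14×10^-10 + 1.80×10^-8)^0.04 = 0.3237 m = 324 mm
Check: V = 4.00 m/s, Re = 1.09×10^6, f = 0.01157, h_f = 10.6 m ≈ 11.1 m ✓

D ≈ 324 mm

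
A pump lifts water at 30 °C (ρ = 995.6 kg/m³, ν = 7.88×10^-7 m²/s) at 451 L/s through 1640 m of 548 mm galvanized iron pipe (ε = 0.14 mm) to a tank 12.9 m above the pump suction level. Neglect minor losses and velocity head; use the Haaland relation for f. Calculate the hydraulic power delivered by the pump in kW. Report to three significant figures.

V = 4Q/(πD²) = 1.912 m/s; Re = 1.33×10^6; ε/D = 2.55×10^-4; f = 0.01502
h_f = f(L/D)V²/2g = 8.374 m
Total head H = z + h_f = 12.9 + 8.374 = 21.27 m
P_hyd = ρgQH = 995.6·9.81·0.451·21.27 = 93.71 kW

P_hyd ≈ 93.7 kW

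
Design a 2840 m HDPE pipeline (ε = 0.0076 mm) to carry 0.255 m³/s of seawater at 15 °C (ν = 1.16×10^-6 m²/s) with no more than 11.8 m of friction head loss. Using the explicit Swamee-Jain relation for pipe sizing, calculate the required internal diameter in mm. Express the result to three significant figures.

D ≈ 446 mm

Swamee-Jain (Type III): D = 0.66·[ε^1.25·(LQ²/(gh_f))^4.75 + ν·Q^9.4·(L/(gh_f))^5.2]^0.04
LQ²/(gh_f) = 1.595; L/(gh_f) = 24.53
Term 1 = ε^1.25·(…)^4.75 = 3.67×10^-6; Term 2 = ν·Q^9.4·(…)^5.2 = 5.16×10^-5
D = 0.66·(3.67×10^-6 + 5.16×10^-5)^0.04 = 0.4459 m = 446 mm
Check: V = 1.63 m/s, Re = 6.28×10^5, f = 0.01288, h_f = 11.2 m ≈ 11.8 m ✓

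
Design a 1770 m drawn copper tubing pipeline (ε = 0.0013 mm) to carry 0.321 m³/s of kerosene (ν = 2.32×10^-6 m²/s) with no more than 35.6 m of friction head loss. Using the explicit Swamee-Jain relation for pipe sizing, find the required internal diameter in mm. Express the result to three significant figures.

D ≈ 359 mm

Swamee-Jain (Type III): D = 0.66·[ε^1.25·(LQ²/(gh_f))^4.75 + ν·Q^9.4·(L/(gh_f))^5.2]^0.04
LQ²/(gh_f) = 0.5222; L/(gh_f) = 5.068
Term 1 = ε^1.25·(…)^4.75 = 2.01×10^-9; Term 2 = ν·Q^9.4·(…)^5.2 = 2.47×10^-7
D = 0.66·(2.01×10^-9 + 2.47×10^-7)^0.04 = 0.3592 m = 359 mm
Check: V = 3.17 m/s, Re = 4.90×10^5, f = 0.01319, h_f = 33.2 m ≈ 35.6 m ✓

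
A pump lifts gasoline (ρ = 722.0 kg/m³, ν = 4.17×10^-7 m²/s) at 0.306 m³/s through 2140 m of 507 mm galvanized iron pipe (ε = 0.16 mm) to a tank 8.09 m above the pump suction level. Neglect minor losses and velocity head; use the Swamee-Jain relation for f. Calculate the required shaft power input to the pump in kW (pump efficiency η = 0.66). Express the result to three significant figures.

V = 4Q/(πD²) = 1.516 m/s; Re = 1.84×10^6; ε/D = 3.16×10^-4; f = 0.01557
h_f = f(L/D)V²/2g = 7.697 m
Total head H = z + h_f = 8.09 + 7.697 = 15.79 m
P_hyd = ρgQH = 722.0·9.81·0.306·15.79 = 34.22 kW
P_shaft = P_hyd/η = 34.22/0.66 = 51.84 kW

P_shaft ≈ 51.8 kW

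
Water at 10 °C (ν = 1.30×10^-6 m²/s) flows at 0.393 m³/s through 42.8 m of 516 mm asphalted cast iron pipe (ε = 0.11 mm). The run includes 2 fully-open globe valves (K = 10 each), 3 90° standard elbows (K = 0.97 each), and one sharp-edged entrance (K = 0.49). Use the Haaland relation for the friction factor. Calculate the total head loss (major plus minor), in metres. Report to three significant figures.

H_L ≈ 4.44 m

V = 4Q/(πD²) = 1.879 m/s; V²/2g = 0.1800 m
Re = 7.46×10^5, ε/D = 2.13×10^-4 → f = 0.01498 (Haaland)
Major: h_f = f(L/D)·V²/2g = 0.01498·82.95·0.1800 = 0.2237 m
Minor: ΣK = 23.4; h_m = ΣK·V²/2g = 4.212 m
Total H_L = 0.2237 + 4.212 = 4.436 m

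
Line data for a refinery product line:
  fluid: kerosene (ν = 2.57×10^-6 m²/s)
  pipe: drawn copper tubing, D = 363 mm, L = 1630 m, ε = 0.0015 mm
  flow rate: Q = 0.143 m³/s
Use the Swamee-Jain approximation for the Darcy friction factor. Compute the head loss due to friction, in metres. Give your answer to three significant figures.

V = 4Q/(πD²) = 4·0.143/(π·0.363²) = 1.382 m/s
Re = VD/ν = 1.382·0.363/2.57×10^-6 = 1.95×10^5 → turbulent
ε/D = 0.0015/363 = 4.13×10^-6
Swamee-Jain: f = 0.01564
h_f = f(L/D)V²/(2g) = 0.01564·(1630/0.363)·1.382²/(2·9.81) = 6.836 m

h_f ≈ 6.84 m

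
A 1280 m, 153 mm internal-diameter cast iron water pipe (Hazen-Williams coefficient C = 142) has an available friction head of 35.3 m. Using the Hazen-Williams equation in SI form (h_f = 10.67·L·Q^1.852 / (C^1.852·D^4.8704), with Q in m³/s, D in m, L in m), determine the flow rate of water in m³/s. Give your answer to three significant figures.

Rearranging: Q = [h_f·C^1.852·D^4.8704 / (10.67·L)]^(1/1.852)
Q = [35.3·142^1.852·0.153^4.8704 / (10.67·1280)]^0.540 = 0.04083 m³/s

Q ≈ 0.0408 m³/s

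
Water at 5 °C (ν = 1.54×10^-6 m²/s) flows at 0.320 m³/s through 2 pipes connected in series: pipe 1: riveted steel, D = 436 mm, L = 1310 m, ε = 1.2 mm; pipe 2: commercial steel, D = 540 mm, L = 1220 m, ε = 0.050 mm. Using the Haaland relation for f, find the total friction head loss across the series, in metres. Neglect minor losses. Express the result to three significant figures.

Pipe 1: V = 2.143 m/s, Re = 6.07×10^5, ε/D = 0.00275, f = 0.02581, h_1 = f(L/D)V²/2g = 18.16 m
Pipe 2: V = 1.397 m/s, Re = 4.90×10^5, ε/D = 9.26×10^-5, f = 0.01421, h_2 = f(L/D)V²/2g = 3.195 m
Series → Q common, losses add: H = Σh = 21.35 m

H ≈ 21.4 m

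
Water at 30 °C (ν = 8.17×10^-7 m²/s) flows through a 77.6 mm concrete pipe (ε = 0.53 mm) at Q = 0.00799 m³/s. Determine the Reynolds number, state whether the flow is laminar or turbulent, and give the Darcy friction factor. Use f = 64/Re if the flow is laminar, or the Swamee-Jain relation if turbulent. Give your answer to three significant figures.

V = 4Q/(πD²) = 1.689 m/s
Re = VD/ν = 1.689·0.0776/8.17×10^-7 = 1.60×10^5
Re > 4000 → turbulent; ε/D = 0.00683
Swamee-Jain: f = 0.03412

Re ≈ 1.60×10^5; turbulent; f ≈ 0.0341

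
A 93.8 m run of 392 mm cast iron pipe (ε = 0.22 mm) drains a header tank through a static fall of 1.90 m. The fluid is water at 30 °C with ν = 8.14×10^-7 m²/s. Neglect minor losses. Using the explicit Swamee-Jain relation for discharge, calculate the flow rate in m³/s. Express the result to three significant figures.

Swamee-Jain (Type II): Q = -0.965·√(gD⁵h_f/L)·ln[ε/(3.7D) + √(3.17ν²L/(gD³h_f))]
√(gD⁵h_f/L) = √(9.81·0.392⁵·1.90/93.8) = 0.04289
ε/(3.7D) = 1.52×10^-4; √(3.17ν²L/(gD³h_f)) = 1.32×10^-5
Q = -0.965·0.04289·ln(1.649×10^-4) = 0.3605 m³/s
Check: V = 2.99 m/s, Re = 1.44×10^6, f = 0.01755, h_f = 1.91 m ≈ 1.90 m ✓

Q ≈ 0.360 m³/s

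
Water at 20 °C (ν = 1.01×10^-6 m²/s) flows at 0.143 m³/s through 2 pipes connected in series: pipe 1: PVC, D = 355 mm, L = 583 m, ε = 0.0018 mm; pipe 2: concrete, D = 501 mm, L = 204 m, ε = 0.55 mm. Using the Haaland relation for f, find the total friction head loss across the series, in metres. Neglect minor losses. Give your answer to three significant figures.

H ≈ 2.51 m

Pipe 1: V = 1.445 m/s, Re = 5.08×10^5, ε/D = 5.07×10^-6, f = 0.01308, h_1 = f(L/D)V²/2g = 2.286 m
Pipe 2: V = 0.7254 m/s, Re = 3.60×10^5, ε/D = 0.00110, f = 0.02080, h_2 = f(L/D)V²/2g = 0.2271 m
Series → Q common, losses add: H = Σh = 2.513 m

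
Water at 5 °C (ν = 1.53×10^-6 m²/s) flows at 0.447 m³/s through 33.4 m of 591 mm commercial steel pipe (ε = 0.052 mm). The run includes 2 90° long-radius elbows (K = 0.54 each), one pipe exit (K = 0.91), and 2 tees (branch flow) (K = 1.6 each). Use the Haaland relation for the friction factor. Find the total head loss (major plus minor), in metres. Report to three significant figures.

H_L ≈ 0.808 m

V = 4Q/(πD²) = 1.629 m/s; V²/2g = 0.1353 m
Re = 6.29×10^5, ε/D = 8.80×10^-5 → f = 0.01376 (Haaland)
Major: h_f = f(L/D)·V²/2g = 0.01376·56.51·0.1353 = 0.1052 m
Minor: ΣK = 5.19; h_m = ΣK·V²/2g = 0.7024 m
Total H_L = 0.1052 + 0.7024 = 0.8076 m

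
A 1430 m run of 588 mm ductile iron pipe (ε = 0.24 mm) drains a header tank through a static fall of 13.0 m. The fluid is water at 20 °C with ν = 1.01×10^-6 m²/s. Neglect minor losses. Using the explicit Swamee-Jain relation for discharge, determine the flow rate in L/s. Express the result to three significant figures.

Swamee-Jain (Type II): Q = -0.965·√(gD⁵h_f/L)·ln[ε/(3.7D) + √(3.17ν²L/(gD³h_f))]
√(gD⁵h_f/L) = √(9.81·0.588⁵·13.0/1430) = 0.07917
ε/(3.7D) = 1.10×10^-4; √(3.17ν²L/(gD³h_f)) = 1.34×10^-5
Q = -0.965·0.07917·ln(1.237×10^-4) = 0.6875 m³/s
Check: V = 2.53 m/s, Re = 1.47×10^6, f = 0.01645, h_f = 13.1 m ≈ 13.0 m ✓

Q ≈ 687 L/s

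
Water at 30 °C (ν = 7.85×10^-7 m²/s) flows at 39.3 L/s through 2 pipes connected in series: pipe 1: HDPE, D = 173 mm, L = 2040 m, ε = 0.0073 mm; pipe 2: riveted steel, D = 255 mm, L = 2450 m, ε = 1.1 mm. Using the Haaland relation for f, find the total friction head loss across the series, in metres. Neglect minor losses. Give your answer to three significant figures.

Pipe 1: V = 1.672 m/s, Re = 3.68×10^5, ε/D = 4.22×10^-5, f = 0.01423, h_1 = f(L/D)V²/2g = 23.90 m
Pipe 2: V = 0.7695 m/s, Re = 2.50×10^5, ε/D = 0.00431, f = 0.02949, h_2 = f(L/D)V²/2g = 8.553 m
Series → Q common, losses add: H = Σh = 32.45 m

H ≈ 32.5 m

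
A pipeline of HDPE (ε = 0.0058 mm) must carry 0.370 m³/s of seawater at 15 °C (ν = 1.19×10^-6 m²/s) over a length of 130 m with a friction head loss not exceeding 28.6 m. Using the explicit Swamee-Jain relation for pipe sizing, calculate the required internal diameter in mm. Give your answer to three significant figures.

Swamee-Jain (Type III): D = 0.66·[ε^1.25·(LQ²/(gh_f))^4.75 + ν·Q^9.4·(L/(gh_f))^5.2]^0.04
LQ²/(gh_f) = 0.06343; L/(gh_f) = 0.4633
Term 1 = ε^1.25·(…)^4.75 = 5.82×10^-13; Term 2 = ν·Q^9.4·(…)^5.2 = 1.90×10^-12
D = 0.66·(5.82×10^-13 + 1.90×10^-12)^0.04 = 0.2267 m = 227 mm
Check: V = 9.17 m/s, Re = 1.75×10^6, f = 0.01140, h_f = 28.0 m ≈ 28.6 m ✓

D ≈ 227 mm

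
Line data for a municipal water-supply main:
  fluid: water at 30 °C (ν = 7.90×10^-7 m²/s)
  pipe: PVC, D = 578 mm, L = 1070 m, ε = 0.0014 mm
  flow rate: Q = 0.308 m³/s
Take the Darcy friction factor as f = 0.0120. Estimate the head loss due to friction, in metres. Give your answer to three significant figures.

h_f ≈ 1.56 m

V = 4Q/(πD²) = 4·0.308/(π·0.578²) = 1.174 m/s
h_f = f(L/D)V²/(2g) = 0.01200·(1070/0.578)·1.174²/(2·9.81) = 1.560 m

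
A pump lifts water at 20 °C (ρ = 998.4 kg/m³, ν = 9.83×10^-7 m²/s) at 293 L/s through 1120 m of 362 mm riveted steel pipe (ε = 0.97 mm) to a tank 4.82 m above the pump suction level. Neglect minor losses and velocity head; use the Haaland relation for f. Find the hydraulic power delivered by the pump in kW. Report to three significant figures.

V = 4Q/(πD²) = 2.847 m/s; Re = 1.05×10^6; ε/D = 0.00268; f = 0.02553
h_f = f(L/D)V²/2g = 32.63 m
Total head H = z + h_f = 4.82 + 32.63 = 37.45 m
P_hyd = ρgQH = 998.4·9.81·0.293·37.45 = 107.5 kW

P_hyd ≈ 107 kW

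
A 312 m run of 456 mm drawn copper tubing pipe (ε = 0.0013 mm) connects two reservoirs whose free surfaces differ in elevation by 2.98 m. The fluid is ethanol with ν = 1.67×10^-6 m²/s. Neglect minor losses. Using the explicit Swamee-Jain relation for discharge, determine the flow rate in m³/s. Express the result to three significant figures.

Q ≈ 0.429 m³/s

Swamee-Jain (Type II): Q = -0.965·√(gD⁵h_f/L)·ln[ε/(3.7D) + √(3.17ν²L/(gD³h_f))]
√(gD⁵h_f/L) = √(9.81·0.456⁵·2.98/312) = 0.04298
ε/(3.7D) = 7.71×10^-7; √(3.17ν²L/(gD³h_f)) = 3.15×10^-5
Q = -0.965·0.04298·ln(3.232×10^-5) = 0.4289 m³/s
Check: V = 2.63 m/s, Re = 7.17×10^5, f = 0.01234, h_f = 2.97 m ≈ 2.98 m ✓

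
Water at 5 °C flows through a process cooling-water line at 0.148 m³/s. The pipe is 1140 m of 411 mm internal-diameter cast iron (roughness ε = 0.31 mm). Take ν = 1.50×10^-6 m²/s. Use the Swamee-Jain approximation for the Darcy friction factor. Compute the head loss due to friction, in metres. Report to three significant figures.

h_f ≈ 3.45 m

V = 4Q/(πD²) = 4·0.148/(π·0.411²) = 1.116 m/s
Re = VD/ν = 1.116·0.411/1.50×10^-6 = 3.06×10^5 → turbulent
ε/D = 0.31/411 = 7.54×10^-4
Swamee-Jain: f = 0.01964
h_f = f(L/D)V²/(2g) = 0.01964·(1140/0.411)·1.116²/(2·9.81) = 3.454 m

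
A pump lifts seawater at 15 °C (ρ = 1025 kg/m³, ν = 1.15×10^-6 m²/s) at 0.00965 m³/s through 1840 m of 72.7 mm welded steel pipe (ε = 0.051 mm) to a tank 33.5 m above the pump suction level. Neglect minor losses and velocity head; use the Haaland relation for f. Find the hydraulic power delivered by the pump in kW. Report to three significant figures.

V = 4Q/(πD²) = 2.325 m/s; Re = 1.47×10^5; ε/D = 7.02×10^-4; f = 0.02011
h_f = f(L/D)V²/2g = 140.2 m
Total head H = z + h_f = 33.5 + 140.2 = 173.7 m
P_hyd = ρgQH = 1025·9.81·0.00965·173.7 = 16.85 kW

P_hyd ≈ 16.9 kW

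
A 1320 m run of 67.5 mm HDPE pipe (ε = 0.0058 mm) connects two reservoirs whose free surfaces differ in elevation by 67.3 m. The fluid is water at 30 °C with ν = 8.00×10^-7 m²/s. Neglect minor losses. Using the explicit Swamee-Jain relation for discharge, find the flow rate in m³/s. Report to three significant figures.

Swamee-Jain (Type II): Q = -0.965·√(gD⁵h_f/L)·ln[ε/(3.7D) + √(3.17ν²L/(gD³h_f))]
√(gD⁵h_f/L) = √(9.81·0.0675⁵·67.3/1320) = 8.372×10^-4
ε/(3.7D) = 2.32×10^-5; √(3.17ν²L/(gD³h_f)) = 1.15×10^-4
Q = -0.965·8.372×10^-4·ln(1.381×10^-4) = 0.007180 m³/s
Check: V = 2.01 m/s, Re = 1.69×10^5, f = 0.01673, h_f = 67.1 m ≈ 67.3 m ✓

Q ≈ 0.00718 m³/s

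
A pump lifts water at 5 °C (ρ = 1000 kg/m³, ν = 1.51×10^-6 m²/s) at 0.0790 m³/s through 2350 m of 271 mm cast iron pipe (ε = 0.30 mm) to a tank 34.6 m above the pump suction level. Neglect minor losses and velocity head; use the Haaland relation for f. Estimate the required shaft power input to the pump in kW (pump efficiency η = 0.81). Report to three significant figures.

P_shaft ≈ 49.9 kW

V = 4Q/(πD²) = 1.370 m/s; Re = 2.46×10^5; ε/D = 0.00111; f = 0.02113
h_f = f(L/D)V²/2g = 17.52 m
Total head H = z + h_f = 34.6 + 17.52 = 52.12 m
P_hyd = ρgQH = 1000·9.81·0.0790·52.12 = 40.39 kW
P_shaft = P_hyd/η = 40.39/0.81 = 49.86 kW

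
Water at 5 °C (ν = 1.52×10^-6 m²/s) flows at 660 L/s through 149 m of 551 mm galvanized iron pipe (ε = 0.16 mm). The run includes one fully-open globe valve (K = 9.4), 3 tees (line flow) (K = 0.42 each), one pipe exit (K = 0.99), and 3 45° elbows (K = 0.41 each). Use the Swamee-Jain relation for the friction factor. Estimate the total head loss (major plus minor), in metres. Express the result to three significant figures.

V = 4Q/(πD²) = 2.768 m/s; V²/2g = 0.3905 m
Re = 1.00×10^6, ε/D = 2.90×10^-4 → f = 0.01567 (Swamee-Jain)
Major: h_f = f(L/D)·V²/2g = 0.01567·270.4·0.3905 = 1.654 m
Minor: ΣK = 12.9; h_m = ΣK·V²/2g = 5.029 m
Total H_L = 1.654 + 5.029 = 6.684 m

H_L ≈ 6.68 m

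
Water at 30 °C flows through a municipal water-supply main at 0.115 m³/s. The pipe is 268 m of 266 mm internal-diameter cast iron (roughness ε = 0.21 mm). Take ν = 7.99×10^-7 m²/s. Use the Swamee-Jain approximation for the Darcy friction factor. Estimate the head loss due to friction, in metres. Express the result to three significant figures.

h_f ≈ 4.22 m

V = 4Q/(πD²) = 4·0.115/(π·0.266²) = 2.069 m/s
Re = VD/ν = 2.069·0.266/7.99×10^-7 = 6.89×10^5 → turbulent
ε/D = 0.21/266 = 7.89×10^-4
Swamee-Jain: f = 0.01918
h_f = f(L/D)V²/(2g) = 0.01918·(268/0.266)·2.069²/(2·9.81) = 4.218 m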